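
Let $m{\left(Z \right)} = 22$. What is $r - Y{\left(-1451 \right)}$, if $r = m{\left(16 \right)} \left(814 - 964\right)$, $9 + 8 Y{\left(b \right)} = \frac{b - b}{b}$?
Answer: $- \frac{26391}{8} \approx -3298.9$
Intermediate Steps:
$Y{\left(b \right)} = - \frac{9}{8}$ ($Y{\left(b \right)} = - \frac{9}{8} + \frac{\left(b - b\right) \frac{1}{b}}{8} = - \frac{9}{8} + \frac{0 \frac{1}{b}}{8} = - \frac{9}{8} + \frac{1}{8} \cdot 0 = - \frac{9}{8} + 0 = - \frac{9}{8}$)
$r = -3300$ ($r = 22 \left(814 - 964\right) = 22 \left(-150\right) = -3300$)
$r - Y{\left(-1451 \right)} = -3300 - - \frac{9}{8} = -3300 + \frac{9}{8} = - \frac{26391}{8}$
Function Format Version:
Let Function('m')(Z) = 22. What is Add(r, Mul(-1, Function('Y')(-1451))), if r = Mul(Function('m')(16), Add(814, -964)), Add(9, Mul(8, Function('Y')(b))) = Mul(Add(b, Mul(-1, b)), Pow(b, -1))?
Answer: Rational(-26391, 8) ≈ -3298.9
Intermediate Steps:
Function('Y')(b) = Rational(-9, 8) (Function('Y')(b) = Add(Rational(-9, 8), Mul(Rational(1, 8), Mul(Add(b, Mul(-1, b)), Pow(b, -1)))) = Add(Rational(-9, 8), Mul(Rational(1, 8), Mul(0, Pow(b, -1)))) = Add(Rational(-9, 8), Mul(Rational(1, 8), 0)) = Add(Rational(-9, 8), 0) = Rational(-9, 8))
r = -3300 (r = Mul(22, Add(814, -964)) = Mul(22, -150) = -3300)
Add(r, Mul(-1, Function('Y')(-1451))) = Add(-3300, Mul(-1, Rational(-9, 8))) = Add(-3300, Rational(9, 8)) = Rational(-26391, 8)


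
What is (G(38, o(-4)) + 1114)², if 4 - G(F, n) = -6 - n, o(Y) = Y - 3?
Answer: 1247689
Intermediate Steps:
o(Y) = -3 + Y
G(F, n) = 10 + n (G(F, n) = 4 - (-6 - n) = 4 + (6 + n) = 10 + n)
(G(38, o(-4)) + 1114)² = ((10 + (-3 - 4)) + 1114)² = ((10 - 7) + 1114)² = (3 + 1114)² = 1117² = 1247689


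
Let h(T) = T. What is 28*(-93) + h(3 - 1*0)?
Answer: -2601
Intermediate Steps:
28*(-93) + h(3 - 1*0) = 28*(-93) + (3 - 1*0) = -2604 + (3 + 0) = -2604 + 3 = -2601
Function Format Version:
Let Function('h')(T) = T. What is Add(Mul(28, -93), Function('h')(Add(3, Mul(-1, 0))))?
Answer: -2601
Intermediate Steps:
Add(Mul(28, -93), Function('h')(Add(3, Mul(-1, 0)))) = Add(Mul(28, -93), Add(3, Mul(-1, 0))) = Add(-2604, Add(3, 0)) = Add(-2604, 3) = -2601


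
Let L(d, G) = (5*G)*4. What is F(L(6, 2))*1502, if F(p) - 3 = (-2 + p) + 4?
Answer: 67590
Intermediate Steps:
L(d, G) = 20*G
F(p) = 5 + p (F(p) = 3 + ((-2 + p) + 4) = 3 + (2 + p) = 5 + p)
F(L(6, 2))*1502 = (5 + 20*2)*1502 = (5 + 40)*1502 = 45*1502 = 67590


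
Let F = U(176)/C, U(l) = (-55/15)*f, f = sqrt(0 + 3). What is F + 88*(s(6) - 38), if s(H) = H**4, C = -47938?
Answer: 110704 + sqrt(3)/13074 ≈ 1.1070e+5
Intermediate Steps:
f = sqrt(3) ≈ 1.7320
U(l) = -11*sqrt(3)/3 (U(l) = (-55/15)*sqrt(3) = (-55*1/15)*sqrt(3) = -11*sqrt(3)/3)
F = sqrt(3)/13074 (F = -11*sqrt(3)/3/(-47938) = -11*sqrt(3)/3*(-1/47938) = sqrt(3)/13074 ≈ 0.00013248)
F + 88*(s(6) - 38) = sqrt(3)/13074 + 88*(6**4 - 38) = sqrt(3)/13074 + 88*(1296 - 38) = sqrt(3)/13074 + 88*1258 = sqrt(3)/13074 + 110704 = 110704 + sqrt(3)/13074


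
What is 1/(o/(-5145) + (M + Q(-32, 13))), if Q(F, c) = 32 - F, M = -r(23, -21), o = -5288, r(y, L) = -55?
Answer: 5145/617543 ≈ 0.0083314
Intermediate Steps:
M = 55 (M = -1*(-55) = 55)
1/(o/(-5145) + (M + Q(-32, 13))) = 1/(-5288/(-5145) + (55 + (32 - 1*(-32)))) = 1/(-5288*(-1/5145) + (55 + (32 + 32))) = 1/(5288/5145 + (55 + 64)) = 1/(5288/5145 + 119) = 1/(617543/5145) = 5145/617543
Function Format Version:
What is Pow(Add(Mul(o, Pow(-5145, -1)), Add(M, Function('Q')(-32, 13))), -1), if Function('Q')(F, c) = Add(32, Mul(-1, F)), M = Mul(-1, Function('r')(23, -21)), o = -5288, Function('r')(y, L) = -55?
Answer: Rational(5145, 617543) ≈ 0.0083314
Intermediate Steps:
M = 55 (M = Mul(-1, -55) = 55)
Pow(Add(Mul(o, Pow(-5145, -1)), Add(M, Function('Q')(-32, 13))), -1) = Pow(Add(Mul(-5288, Pow(-5145, -1)), Add(55, Add(32, Mul(-1, -32)))), -1) = Pow(Add(Mul(-5288, Rational(-1, 5145)), Add(55, Add(32, 32))), -1) = Pow(Add(Rational(5288, 5145), Add(55, 64)), -1) = Pow(Add(Rational(5288, 5145), 119), -1) = Pow(Rational(617543, 5145), -1) = Rational(5145, 617543)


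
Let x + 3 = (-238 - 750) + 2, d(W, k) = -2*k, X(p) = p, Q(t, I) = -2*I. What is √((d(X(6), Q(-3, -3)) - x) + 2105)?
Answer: √3082 ≈ 55.516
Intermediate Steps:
x = -989 (x = -3 + ((-238 - 750) + 2) = -3 + (-988 + 2) = -3 - 986 = -989)
√((d(X(6), Q(-3, -3)) - x) + 2105) = √((-(-4)*(-3) - 1*(-989)) + 2105) = √((-2*6 + 989) + 2105) = √((-12 + 989) + 2105) = √(977 + 2105) = √3082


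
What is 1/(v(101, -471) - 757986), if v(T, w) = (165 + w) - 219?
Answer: -1/758511 ≈ -1.3184e-6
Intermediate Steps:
v(T, w) = -54 + w
1/(v(101, -471) - 757986) = 1/((-54 - 471) - 757986) = 1/(-525 - 757986) = 1/(-758511) = -1/758511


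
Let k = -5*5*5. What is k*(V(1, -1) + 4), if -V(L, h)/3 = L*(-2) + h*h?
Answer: -875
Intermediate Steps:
V(L, h) = -3*h**2 + 6*L (V(L, h) = -3*(L*(-2) + h*h) = -3*(-2*L + h**2) = -3*(h**2 - 2*L) = -3*h**2 + 6*L)
k = -125 (k = -25*5 = -125)
k*(V(1, -1) + 4) = -125*((-3*(-1)**2 + 6*1) + 4) = -125*((-3*1 + 6) + 4) = -125*((-3 + 6) + 4) = -125*(3 + 4) = -125*7 = -875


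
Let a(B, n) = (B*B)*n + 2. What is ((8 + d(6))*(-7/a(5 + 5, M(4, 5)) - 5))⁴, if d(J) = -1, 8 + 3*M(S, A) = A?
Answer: 22667121/16 ≈ 1.4167e+6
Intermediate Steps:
M(S, A) = -8/3 + A/3
a(B, n) = 2 + n*B² (a(B, n) = B²*n + 2 = n*B² + 2 = 2 + n*B²)
((8 + d(6))*(-7/a(5 + 5, M(4, 5)) - 5))⁴ = ((8 - 1)*(-7/(2 + (-8/3 + (⅓)*5)*(5 + 5)²) - 5))⁴ = (7*(-7/(2 + (-8/3 + 5/3)*10²) - 5))⁴ = (7*(-7/(2 - 1*100) - 5))⁴ = (7*(-7/(2 - 100) - 5))⁴ = (7*(-7/(-98) - 5))⁴ = (7*(-7*(-1/98) - 5))⁴ = (7*(1/14 - 5))⁴ = (7*(-69/14))⁴ = (-69/2)⁴ = 22667121/16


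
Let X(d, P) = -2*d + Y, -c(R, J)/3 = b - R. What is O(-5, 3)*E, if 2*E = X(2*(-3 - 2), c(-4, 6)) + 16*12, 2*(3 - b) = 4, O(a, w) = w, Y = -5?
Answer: 621/2 ≈ 310.50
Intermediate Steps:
b = 1 (b = 3 - ½*4 = 3 - 2 = 1)
c(R, J) = -3 + 3*R (c(R, J) = -3*(1 - R) = -3 + 3*R)
X(d, P) = -5 - 2*d (X(d, P) = -2*d - 5 = -5 - 2*d)
E = 207/2 (E = ((-5 - 4*(-3 - 2)) + 16*12)/2 = ((-5 - 4*(-5)) + 192)/2 = ((-5 - 2*(-10)) + 192)/2 = ((-5 + 20) + 192)/2 = (15 + 192)/2 = (½)*207 = 207/2 ≈ 103.50)
O(-5, 3)*E = 3*(207/2) = 621/2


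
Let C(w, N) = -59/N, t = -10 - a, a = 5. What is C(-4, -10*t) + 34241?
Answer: 5136091/150 ≈ 34241.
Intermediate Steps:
t = -15 (t = -10 - 1*5 = -10 - 5 = -15)
C(-4, -10*t) + 34241 = -59/((-10*(-15))) + 34241 = -59/150 + 34241 = 5136091/150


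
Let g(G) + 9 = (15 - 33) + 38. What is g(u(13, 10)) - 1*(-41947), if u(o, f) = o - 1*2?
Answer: 41958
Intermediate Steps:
u(o, f) = -2 + o (u(o, f) = o - 2 = -2 + o)
g(G) = 11 (g(G) = -9 + ((15 - 33) + 38) = -9 + (-18 + 38) = -9 + 20 = 11)
g(u(13, 10)) - 1*(-41947) = 11 - 1*(-41947) = 11 + 41947 = 41958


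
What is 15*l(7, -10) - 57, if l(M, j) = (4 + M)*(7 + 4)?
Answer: 1758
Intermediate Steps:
l(M, j) = 44 + 11*M (l(M, j) = (4 + M)*11 = 44 + 11*M)
15*l(7, -10) - 57 = 15*(44 + 11*7) - 57 = 15*(44 + 77) - 57 = 15*121 - 57 = 1815 - 57 = 1758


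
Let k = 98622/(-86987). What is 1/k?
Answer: -86987/98622 ≈ -0.88202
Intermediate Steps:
k = -98622/86987 (k = 98622*(-1/86987) = -98622/86987 ≈ -1.1338)
1/k = 1/(-98622/86987) = -86987/98622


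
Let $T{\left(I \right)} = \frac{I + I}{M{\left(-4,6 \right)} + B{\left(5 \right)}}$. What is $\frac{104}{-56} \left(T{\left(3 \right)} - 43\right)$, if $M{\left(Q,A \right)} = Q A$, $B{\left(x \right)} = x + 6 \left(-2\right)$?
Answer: $\frac{17407}{217} \approx 80.217$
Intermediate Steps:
$B{\left(x \right)} = -12 + x$ ($B{\left(x \right)} = x - 12 = -12 + x$)
$M{\left(Q,A \right)} = A Q$
$T{\left(I \right)} = - \frac{2 I}{31}$ ($T{\left(I \right)} = \frac{I + I}{6 \left(-4\right) + \left(-12 + 5\right)} = \frac{2 I}{-24 - 7} = \frac{2 I}{-31} = 2 I \left(- \frac{1}{31}\right) = - \frac{2 I}{31}$)
$\frac{104}{-56} \left(T{\left(3 \right)} - 43\right) = \frac{104}{-56} \left(\left(- \frac{2}{31}\right) 3 - 43\right) = 104 \left(- \frac{1}{56}\right) \left(- \frac{6}{31} - 43\right) = \left(- \frac{13}{7}\right) \left(- \frac{1339}{31}\right) = \frac{17407}{217}$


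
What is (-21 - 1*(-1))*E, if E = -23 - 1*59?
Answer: 1640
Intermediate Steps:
E = -82 (E = -23 - 59 = -82)
(-21 - 1*(-1))*E = (-21 - 1*(-1))*(-82) = (-21 + 1)*(-82) = -20*(-82) = 1640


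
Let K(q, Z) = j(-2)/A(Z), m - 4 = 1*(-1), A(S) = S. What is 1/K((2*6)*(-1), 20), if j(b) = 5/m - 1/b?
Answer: 120/13 ≈ 9.2308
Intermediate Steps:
m = 3 (m = 4 + 1*(-1) = 4 - 1 = 3)
j(b) = 5/3 - 1/b
K(q, Z) = 13/(6*Z) (K(q, Z) = (5/3 - 1/(-2))/Z = (5/3 - 1*(-½))/Z = (5/3 + ½)/Z = 13/(6*Z))
1/K((2*6)*(-1), 20) = 1/((13/6)/20) = 1/((13/6)*(1/20)) = 1/(13/120) = 120/13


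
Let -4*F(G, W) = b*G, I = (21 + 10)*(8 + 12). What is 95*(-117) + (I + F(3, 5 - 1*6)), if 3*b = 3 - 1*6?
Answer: -41977/4 ≈ -10494.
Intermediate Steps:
I = 620 (I = 31*20 = 620)
b = -1 (b = (3 - 1*6)/3 = (3 - 6)/3 = (1/3)*(-3) = -1)
F(G, W) = G/4 (F(G, W) = -(-1)*G/4 = G/4)
95*(-117) + (I + F(3, 5 - 1*6)) = 95*(-117) + (620 + (1/4)*3) = -11115 + (620 + 3/4) = -11115 + 2483/4 = -41977/4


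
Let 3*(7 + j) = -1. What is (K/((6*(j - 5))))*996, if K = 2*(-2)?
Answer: 1992/37 ≈ 53.838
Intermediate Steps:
j = -22/3 (j = -7 + (⅓)*(-1) = -7 - ⅓ = -22/3 ≈ -7.3333)
K = -4
(K/((6*(j - 5))))*996 = -4*1/(6*(-22/3 - 5))*996 = -4/(6*(-37/3))*996 = -4/(-74)*996 = -4*(-1/74)*996 = (2/37)*996 = 1992/37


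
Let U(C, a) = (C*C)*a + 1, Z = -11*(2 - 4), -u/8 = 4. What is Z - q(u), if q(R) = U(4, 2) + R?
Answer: 21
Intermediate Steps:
u = -32 (u = -8*4 = -32)
Z = 22 (Z = -11*(-2) = 22)
U(C, a) = 1 + a*C² (U(C, a) = C²*a + 1 = a*C² + 1 = 1 + a*C²)
q(R) = 33 + R (q(R) = (1 + 2*4²) + R = (1 + 2*16) + R = (1 + 32) + R = 33 + R)
Z - q(u) = 22 - (33 - 32) = 22 - 1*1 = 22 - 1 = 21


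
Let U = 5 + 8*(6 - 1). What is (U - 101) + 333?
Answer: 277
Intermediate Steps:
U = 45 (U = 5 + 8*5 = 5 + 40 = 45)
(U - 101) + 333 = (45 - 101) + 333 = -56 + 333 = 277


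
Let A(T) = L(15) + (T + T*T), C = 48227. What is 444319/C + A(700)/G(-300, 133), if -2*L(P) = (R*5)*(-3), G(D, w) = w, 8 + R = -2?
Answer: 23720466302/6414191 ≈ 3698.1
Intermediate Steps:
R = -10 (R = -8 - 2 = -10)
L(P) = -75 (L(P) = -(-10*5)*(-3)/2 = -(-25)*(-3) = -½*150 = -75)
A(T) = -75 + T + T² (A(T) = -75 + (T + T*T) = -75 + (T + T²) = -75 + T + T²)
444319/C + A(700)/G(-300, 133) = 444319/48227 + (-75 + 700 + 700²)/133 = 444319*(1/48227) + (-75 + 700 + 490000)*(1/133) = 444319/48227 + 490625*(1/133) = 444319/48227 + 490625/133 = 23720466302/6414191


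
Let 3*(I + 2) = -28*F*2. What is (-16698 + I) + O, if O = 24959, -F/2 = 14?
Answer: 26345/3 ≈ 8781.7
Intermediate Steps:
F = -28 (F = -2*14 = -28)
I = 1562/3 (I = -2 + (-28*(-28)*2)/3 = -2 + (784*2)/3 = -2 + (1/3)*1568 = -2 + 1568/3 = 1562/3 ≈ 520.67)
(-16698 + I) + O = (-16698 + 1562/3) + 24959 = -48532/3 + 24959 = 26345/3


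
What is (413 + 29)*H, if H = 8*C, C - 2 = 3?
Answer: 17680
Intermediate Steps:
C = 5 (C = 2 + 3 = 5)
H = 40 (H = 8*5 = 40)
(413 + 29)*H = (413 + 29)*40 = 442*40 = 17680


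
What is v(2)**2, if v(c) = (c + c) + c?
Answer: 36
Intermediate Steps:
v(c) = 3*c (v(c) = 2*c + c = 3*c)
v(2)**2 = (3*2)**2 = 6**2 = 36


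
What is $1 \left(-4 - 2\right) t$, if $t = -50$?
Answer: $300$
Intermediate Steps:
$1 \left(-4 - 2\right) t = 1 \left(-4 - 2\right) \left(-50\right) = 1 \left(-6\right) \left(-50\right) = \left(-6\right) \left(-50\right) = 300$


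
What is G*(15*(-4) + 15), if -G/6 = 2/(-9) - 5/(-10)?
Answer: 75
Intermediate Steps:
G = -5/3 (G = -6*(2/(-9) - 5/(-10)) = -6*(2*(-⅑) - 5*(-⅒)) = -6*(-2/9 + ½) = -6*5/18 = -5/3 ≈ -1.6667)
G*(15*(-4) + 15) = -5*(15*(-4) + 15)/3 = -5*(-60 + 15)/3 = -5/3*(-45) = 75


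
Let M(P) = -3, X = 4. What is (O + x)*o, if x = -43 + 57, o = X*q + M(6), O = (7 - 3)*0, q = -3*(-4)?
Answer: 630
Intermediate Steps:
q = 12
O = 0 (O = 4*0 = 0)
o = 45 (o = 4*12 - 3 = 48 - 3 = 45)
x = 14
(O + x)*o = (0 + 14)*45 = 14*45 = 630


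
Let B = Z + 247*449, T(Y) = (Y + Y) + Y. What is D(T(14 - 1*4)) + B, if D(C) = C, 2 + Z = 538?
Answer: 111469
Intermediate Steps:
T(Y) = 3*Y (T(Y) = 2*Y + Y = 3*Y)
Z = 536 (Z = -2 + 538 = 536)
B = 111439 (B = 536 + 247*449 = 536 + 110903 = 111439)
D(T(14 - 1*4)) + B = 3*(14 - 1*4) + 111439 = 3*(14 - 4) + 111439 = 3*10 + 111439 = 30 + 111439 = 111469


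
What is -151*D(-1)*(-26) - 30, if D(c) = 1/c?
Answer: -3956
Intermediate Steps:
-151*D(-1)*(-26) - 30 = -151*(-26)/(-1) - 30 = -(-151)*(-26) - 30 = -151*26 - 30 = -3926 - 30 = -3956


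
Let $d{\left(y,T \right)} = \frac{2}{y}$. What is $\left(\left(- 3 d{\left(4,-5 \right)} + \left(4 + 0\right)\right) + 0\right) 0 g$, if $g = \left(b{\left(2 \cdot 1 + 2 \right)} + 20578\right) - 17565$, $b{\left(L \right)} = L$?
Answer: $0$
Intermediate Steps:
$g = 3017$ ($g = \left(\left(2 \cdot 1 + 2\right) + 20578\right) - 17565 = \left(\left(2 + 2\right) + 20578\right) - 17565 = \left(4 + 20578\right) - 17565 = 20582 - 17565 = 3017$)
$\left(\left(- 3 d{\left(4,-5 \right)} + \left(4 + 0\right)\right) + 0\right) 0 g = \left(\left(- 3 \cdot \frac{2}{4} + \left(4 + 0\right)\right) + 0\right) 0 \cdot 3017 = \left(\left(- 3 \cdot 2 \cdot \frac{1}{4} + 4\right) + 0\right) 0 \cdot 3017 = \left(\left(\left(-3\right) \frac{1}{2} + 4\right) + 0\right) 0 \cdot 3017 = \left(\left(- \frac{3}{2} + 4\right) + 0\right) 0 \cdot 3017 = \left(\frac{5}{2} + 0\right) 0 \cdot 3017 = \frac{5}{2} \cdot 0 \cdot 3017 = 0 \cdot 3017 = 0$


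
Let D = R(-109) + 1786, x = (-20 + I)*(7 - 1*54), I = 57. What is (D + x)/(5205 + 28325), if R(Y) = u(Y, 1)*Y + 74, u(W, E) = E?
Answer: 6/16765 ≈ 0.00035789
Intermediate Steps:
R(Y) = 74 + Y (R(Y) = 1*Y + 74 = Y + 74 = 74 + Y)
x = -1739 (x = (-20 + 57)*(7 - 1*54) = 37*(7 - 54) = 37*(-47) = -1739)
D = 1751 (D = (74 - 109) + 1786 = -35 + 1786 = 1751)
(D + x)/(5205 + 28325) = (1751 - 1739)/(5205 + 28325) = 12/33530 = 12*(1/33530) = 6/16765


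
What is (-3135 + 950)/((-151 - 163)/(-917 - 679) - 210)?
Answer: 1743630/167423 ≈ 10.415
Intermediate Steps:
(-3135 + 950)/((-151 - 163)/(-917 - 679) - 210) = -2185/(-314/(-1596) - 210) = -2185/(-314*(-1/1596) - 210) = -2185/(157/798 - 210) = -2185/(-167423/798) = -2185*(-798/167423) = 1743630/167423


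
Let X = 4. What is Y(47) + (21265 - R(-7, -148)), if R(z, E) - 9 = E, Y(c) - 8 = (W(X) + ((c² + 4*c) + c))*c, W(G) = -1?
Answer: 136233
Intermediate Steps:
Y(c) = 8 + c*(-1 + c² + 5*c) (Y(c) = 8 + (-1 + ((c² + 4*c) + c))*c = 8 + (-1 + (c² + 5*c))*c = 8 + (-1 + c² + 5*c)*c = 8 + c*(-1 + c² + 5*c))
R(z, E) = 9 + E
Y(47) + (21265 - R(-7, -148)) = (8 + 47³ - 1*47 + 5*47²) + (21265 - (9 - 148)) = (8 + 103823 - 47 + 5*2209) + (21265 - 1*(-139)) = (8 + 103823 - 47 + 11045) + (21265 + 139) = 114829 + 21404 = 136233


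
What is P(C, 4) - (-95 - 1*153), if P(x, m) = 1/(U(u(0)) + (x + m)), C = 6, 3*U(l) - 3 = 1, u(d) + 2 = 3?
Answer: 8435/34 ≈ 248.09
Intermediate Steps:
u(d) = 1 (u(d) = -2 + 3 = 1)
U(l) = 4/3 (U(l) = 1 + (1/3)*1 = 1 + 1/3 = 4/3)
P(x, m) = 1/(4/3 + m + x) (P(x, m) = 1/(4/3 + (x + m)) = 1/(4/3 + (m + x)) = 1/(4/3 + m + x))
P(C, 4) - (-95 - 1*153) = 3/(4 + 3*4 + 3*6) - (-95 - 1*153) = 3/(4 + 12 + 18) - (-95 - 153) = 3/34 - 1*(-248) = 3*(1/34) + 248 = 3/34 + 248 = 8435/34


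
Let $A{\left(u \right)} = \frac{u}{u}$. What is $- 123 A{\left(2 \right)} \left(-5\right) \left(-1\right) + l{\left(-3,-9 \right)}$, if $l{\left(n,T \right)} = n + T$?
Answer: $-627$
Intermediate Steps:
$A{\left(u \right)} = 1$
$l{\left(n,T \right)} = T + n$
$- 123 A{\left(2 \right)} \left(-5\right) \left(-1\right) + l{\left(-3,-9 \right)} = - 123 \cdot 1 \left(-5\right) \left(-1\right) - 12 = - 123 \left(\left(-5\right) \left(-1\right)\right) - 12 = \left(-123\right) 5 - 12 = -615 - 12 = -627$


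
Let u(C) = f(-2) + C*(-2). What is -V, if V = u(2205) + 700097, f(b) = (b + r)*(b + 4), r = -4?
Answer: -695675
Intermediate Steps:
f(b) = (-4 + b)*(4 + b) (f(b) = (b - 4)*(b + 4) = (-4 + b)*(4 + b))
u(C) = -12 - 2*C (u(C) = (-16 + (-2)²) + C*(-2) = (-16 + 4) - 2*C = -12 - 2*C)
V = 695675 (V = (-12 - 2*2205) + 700097 = (-12 - 4410) + 700097 = -4422 + 700097 = 695675)
-V = -1*695675 = -695675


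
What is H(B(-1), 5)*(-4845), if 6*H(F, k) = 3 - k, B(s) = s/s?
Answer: 1615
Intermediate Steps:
B(s) = 1
H(F, k) = ½ - k/6 (H(F, k) = (3 - k)/6 = ½ - k/6)
H(B(-1), 5)*(-4845) = (½ - ⅙*5)*(-4845) = (½ - ⅚)*(-4845) = -⅓*(-4845) = 1615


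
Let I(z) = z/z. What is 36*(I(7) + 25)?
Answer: 936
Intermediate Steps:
I(z) = 1
36*(I(7) + 25) = 36*(1 + 25) = 36*26 = 936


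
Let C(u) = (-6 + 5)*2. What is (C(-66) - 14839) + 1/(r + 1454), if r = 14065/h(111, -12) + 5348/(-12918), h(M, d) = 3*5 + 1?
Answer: -3577648930563/241065227 ≈ -14841.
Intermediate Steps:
h(M, d) = 16 (h(M, d) = 15 + 1 = 16)
C(u) = -2 (C(u) = -1*2 = -2)
r = 90803051/103344 (r = 14065/16 + 5348/(-12918) = 14065*(1/16) + 5348*(-1/12918) = 14065/16 - 2674/6459 = 90803051/103344 ≈ 878.65)
(C(-66) - 14839) + 1/(r + 1454) = (-2 - 14839) + 1/(90803051/103344 + 1454) = -14841 + 1/(241065227/103344) = -14841 + 103344/241065227 = -3577648930563/241065227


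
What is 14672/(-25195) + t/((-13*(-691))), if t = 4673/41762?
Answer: -5504054394677/9451855018970 ≈ -0.58232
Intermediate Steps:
t = 4673/41762 (t = 4673*(1/41762) = 4673/41762 ≈ 0.11190)
14672/(-25195) + t/((-13*(-691))) = 14672/(-25195) + 4673/(41762*((-13*(-691)))) = 14672*(-1/25195) + (4673/41762)/8983 = -14672/25195 + (4673/41762)*(1/8983) = -14672/25195 + 4673/375148046 = -5504054394677/9451855018970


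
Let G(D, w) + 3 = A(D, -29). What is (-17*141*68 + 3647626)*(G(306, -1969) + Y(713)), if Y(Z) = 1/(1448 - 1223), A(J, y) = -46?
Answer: -7682912224/45 ≈ -1.7073e+8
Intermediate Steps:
G(D, w) = -49 (G(D, w) = -3 - 46 = -49)
Y(Z) = 1/225
(-17*141*68 + 3647626)*(G(306, -1969) + Y(713)) = (-17*141*68 + 3647626)*(-49 + 1/225) = (-2397*68 + 3647626)*(-11024/225) = (-162996 + 3647626)*(-11024/225) = 3484630*(-11024/225) = -7682912224/45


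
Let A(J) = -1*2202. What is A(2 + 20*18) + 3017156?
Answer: 3014954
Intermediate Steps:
A(J) = -2202
A(2 + 20*18) + 3017156 = -2202 + 3017156 = 3014954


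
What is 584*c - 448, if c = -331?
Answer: -193752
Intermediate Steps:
584*c - 448 = 584*(-331) - 448 = -193304 - 448 = -193752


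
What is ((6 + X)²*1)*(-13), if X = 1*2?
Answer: -832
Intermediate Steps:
X = 2
((6 + X)²*1)*(-13) = ((6 + 2)²*1)*(-13) = (8²*1)*(-13) = (64*1)*(-13) = 64*(-13) = -832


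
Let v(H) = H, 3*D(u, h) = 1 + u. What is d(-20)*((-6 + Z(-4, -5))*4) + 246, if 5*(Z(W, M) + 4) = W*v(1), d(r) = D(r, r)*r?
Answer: -5226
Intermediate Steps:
D(u, h) = ⅓ + u/3 (D(u, h) = (1 + u)/3 = ⅓ + u/3)
d(r) = r*(⅓ + r/3) (d(r) = (⅓ + r/3)*r = r*(⅓ + r/3))
Z(W, M) = -4 + W/5 (Z(W, M) = -4 + (W*1)/5 = -4 + W/5)
d(-20)*((-6 + Z(-4, -5))*4) + 246 = ((⅓)*(-20)*(1 - 20))*((-6 + (-4 + (⅕)*(-4)))*4) + 246 = ((⅓)*(-20)*(-19))*((-6 + (-4 - ⅘))*4) + 246 = 380*((-6 - 24/5)*4)/3 + 246 = 380*(-54/5*4)/3 + 246 = (380/3)*(-216/5) + 246 = -5472 + 246 = -5226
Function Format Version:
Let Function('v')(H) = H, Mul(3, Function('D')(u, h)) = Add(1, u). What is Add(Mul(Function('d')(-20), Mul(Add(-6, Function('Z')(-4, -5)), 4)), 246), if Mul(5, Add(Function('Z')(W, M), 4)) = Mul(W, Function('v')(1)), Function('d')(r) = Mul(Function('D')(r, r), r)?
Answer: -5226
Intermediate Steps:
Function('D')(u, h) = Add(Rational(1, 3), Mul(Rational(1, 3), u)) (Function('D')(u, h) = Mul(Rational(1, 3), Add(1, u)) = Add(Rational(1, 3), Mul(Rational(1, 3), u)))
Function('d')(r) = Mul(r, Add(Rational(1, 3), Mul(Rational(1, 3), r))) (Function('d')(r) = Mul(Add(Rational(1, 3), Mul(Rational(1, 3), r)), r) = Mul(r, Add(Rational(1, 3), Mul(Rational(1, 3), r))))
Function('Z')(W, M) = Add(-4, Mul(Rational(1, 5), W)) (Function('Z')(W, M) = Add(-4, Mul(Rational(1, 5), Mul(W, 1))) = Add(-4, Mul(Rational(1, 5), W)))
Add(Mul(Function('d')(-20), Mul(Add(-6, Function('Z')(-4, -5)), 4)), 246) = Add(Mul(Mul(Rational(1, 3), -20, Add(1, -20)), Mul(Add(-6, Add(-4, Mul(Rational(1, 5), -4))), 4)), 246) = Add(Mul(Mul(Rational(1, 3), -20, -19), Mul(Add(-6, Add(-4, Rational(-4, 5))), 4)), 246) = Add(Mul(Rational(380, 3), Mul(Add(-6, Rational(-24, 5)), 4)), 246) = Add(Mul(Rational(380, 3), Mul(Rational(-54, 5), 4)), 246) = Add(Mul(Rational(380, 3), Rational(-216, 5)), 246) = Add(-5472, 246) = -5226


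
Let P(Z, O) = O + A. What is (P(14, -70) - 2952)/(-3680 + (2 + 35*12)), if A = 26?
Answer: 1498/1629 ≈ 0.91958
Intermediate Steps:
P(Z, O) = 26 + O (P(Z, O) = O + 26 = 26 + O)
(P(14, -70) - 2952)/(-3680 + (2 + 35*12)) = ((26 - 70) - 2952)/(-3680 + (2 + 35*12)) = (-44 - 2952)/(-3680 + (2 + 420)) = -2996/(-3680 + 422) = -2996/(-3258) = -2996*(-1/3258) = 1498/1629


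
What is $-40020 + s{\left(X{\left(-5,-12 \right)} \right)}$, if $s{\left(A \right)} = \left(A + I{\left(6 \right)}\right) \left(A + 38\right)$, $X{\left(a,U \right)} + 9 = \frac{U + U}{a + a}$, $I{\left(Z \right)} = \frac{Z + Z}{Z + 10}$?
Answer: $- \frac{4020369}{100} \approx -40204.0$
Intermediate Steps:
$I{\left(Z \right)} = \frac{2 Z}{10 + Z}$
$X{\left(a,U \right)} = -9 + \frac{U}{a}$ ($X{\left(a,U \right)} = -9 + \frac{U + U}{a + a} = -9 + \frac{2 U}{2 a} = -9 + 2 U \frac{1}{2 a} = -9 + \frac{U}{a}$)
$s{\left(A \right)} = \left(38 + A\right) \left(\frac{3}{4} + A\right)$ ($s{\left(A \right)} = \left(A + 2 \cdot 6 \frac{1}{10 + 6}\right) \left(A + 38\right) = \left(A + 2 \cdot 6 \cdot \frac{1}{16}\right) \left(38 + A\right) = \left(A + \frac{3}{4}\right) \left(38 + A\right) = \left(\frac{3}{4} + A\right) \left(38 + A\right) = \left(38 + A\right) \left(\frac{3}{4} + A\right)$)
$-40020 + s{\left(X{\left(-5,-12 \right)} \right)} = -40020 + \left(\frac{57}{2} + \left(-9 - \frac{12}{-5}\right)^{2} + \frac{155 \left(-9 - \frac{12}{-5}\right)}{4}\right) = -40020 + \left(\frac{57}{2} + \left(-9 - - \frac{12}{5}\right)^{2} + \frac{155 \left(-9 - - \frac{12}{5}\right)}{4}\right) = -40020 + \left(\frac{57}{2} + \left(-9 + \frac{12}{5}\right)^{2} + \frac{155 \left(-9 + \frac{12}{5}\right)}{4}\right) = -40020 + \left(\frac{57}{2} + \left(- \frac{33}{5}\right)^{2} + \frac{155}{4} \left(- \frac{33}{5}\right)\right) = -40020 + \left(\frac{57}{2} + \frac{1089}{25} - \frac{1023}{4}\right) = -40020 - \frac{18369}{100} = - \frac{4020369}{100}$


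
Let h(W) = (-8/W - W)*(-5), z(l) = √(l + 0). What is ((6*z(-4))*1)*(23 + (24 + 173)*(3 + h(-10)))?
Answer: -120288*I ≈ -1.2029e+5*I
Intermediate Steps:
z(l) = √l
h(W) = 5*W + 40/W (h(W) = (-W - 8/W)*(-5) = 5*W + 40/W)
((6*z(-4))*1)*(23 + (24 + 173)*(3 + h(-10))) = ((6*√(-4))*1)*(23 + (24 + 173)*(3 + (5*(-10) + 40/(-10)))) = ((6*(2*I))*1)*(23 + 197*(3 + (-50 + 40*(-⅒)))) = ((12*I)*1)*(23 + 197*(3 + (-50 - 4))) = (12*I)*(23 + 197*(3 - 54)) = (12*I)*(23 + 197*(-51)) = (12*I)*(23 - 10047) = (12*I)*(-10024) = -120288*I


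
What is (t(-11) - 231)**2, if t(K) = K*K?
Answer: 12100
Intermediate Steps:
t(K) = K**2
(t(-11) - 231)**2 = ((-11)**2 - 231)**2 = (121 - 231)**2 = (-110)**2 = 12100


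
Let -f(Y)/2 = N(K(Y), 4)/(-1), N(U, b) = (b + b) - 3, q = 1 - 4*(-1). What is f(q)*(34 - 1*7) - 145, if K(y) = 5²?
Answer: 125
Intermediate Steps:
K(y) = 25
q = 5 (q = 1 + 4 = 5)
N(U, b) = -3 + 2*b (N(U, b) = 2*b - 3 = -3 + 2*b)
f(Y) = 10 (f(Y) = -2*(-3 + 2*4)/(-1) = -2*(-3 + 8)*(-1) = -10*(-1) = -2*(-5) = 10)
f(q)*(34 - 1*7) - 145 = 10*(34 - 1*7) - 145 = 10*(34 - 7) - 145 = 10*27 - 145 = 270 - 145 = 125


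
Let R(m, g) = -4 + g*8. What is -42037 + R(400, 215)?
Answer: -40321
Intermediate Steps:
R(m, g) = -4 + 8*g
-42037 + R(400, 215) = -42037 + (-4 + 8*215) = -42037 + (-4 + 1720) = -42037 + 1716 = -40321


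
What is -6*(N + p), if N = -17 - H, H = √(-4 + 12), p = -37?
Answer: 324 + 12*√2 ≈ 340.97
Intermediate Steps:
H = 2*√2 (H = √8 = 2*√2 ≈ 2.8284)
N = -17 - 2*√2 ≈ -19.828
-6*(N + p) = -6*((-17 - 2*√2) - 37) = -6*(-54 - 2*√2) = 324 + 12*√2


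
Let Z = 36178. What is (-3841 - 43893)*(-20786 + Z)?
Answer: -734721728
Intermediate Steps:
(-3841 - 43893)*(-20786 + Z) = (-3841 - 43893)*(-20786 + 36178) = -47734*15392 = -734721728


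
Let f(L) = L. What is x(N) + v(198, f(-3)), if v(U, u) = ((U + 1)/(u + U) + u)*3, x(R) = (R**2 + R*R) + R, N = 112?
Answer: 1637614/65 ≈ 25194.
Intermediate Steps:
x(R) = R + 2*R**2 (x(R) = (R**2 + R**2) + R = 2*R**2 + R = R + 2*R**2)
v(U, u) = 3*u + 3*(1 + U)/(U + u) (v(U, u) = ((1 + U)/(U + u) + u)*3 = (u + (1 + U)/(U + u))*3 = 3*u + 3*(1 + U)/(U + u))
x(N) + v(198, f(-3)) = 112*(1 + 2*112) + 3*(1 + 198 + (-3)**2 + 198*(-3))/(198 - 3) = 112*(1 + 224) + 3*(1 + 198 + 9 - 594)/195 = 112*225 + 3*(1/195)*(-386) = 25200 - 386/65 = 1637614/65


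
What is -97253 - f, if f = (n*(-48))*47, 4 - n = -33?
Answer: -13781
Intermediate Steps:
n = 37 (n = 4 - 1*(-33) = 4 + 33 = 37)
f = -83472 (f = (37*(-48))*47 = -1776*47 = -83472)
-97253 - f = -97253 - 1*(-83472) = -97253 + 83472 = -13781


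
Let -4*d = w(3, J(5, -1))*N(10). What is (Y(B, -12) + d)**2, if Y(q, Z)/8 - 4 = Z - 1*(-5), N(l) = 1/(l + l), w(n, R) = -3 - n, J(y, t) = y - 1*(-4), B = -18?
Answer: 915849/1600 ≈ 572.41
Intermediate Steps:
J(y, t) = 4 + y (J(y, t) = y + 4 = 4 + y)
N(l) = 1/(2*l)
Y(q, Z) = 72 + 8*Z (Y(q, Z) = 32 + 8*(Z - 1*(-5)) = 32 + 8*(Z + 5) = 32 + 8*(5 + Z) = 32 + (40 + 8*Z) = 72 + 8*Z)
d = 3/40 (d = -(-3 - 1*3)*(1/2)/10/4 = -(-3 - 3)*(1/2)*(1/10)/4 = -(-3)/(2*20) = -1/4*(-3/10) = 3/40 ≈ 0.075000)
(Y(B, -12) + d)**2 = ((72 + 8*(-12)) + 3/40)**2 = ((72 - 96) + 3/40)**2 = (-24 + 3/40)**2 = (-957/40)**2 = 915849/1600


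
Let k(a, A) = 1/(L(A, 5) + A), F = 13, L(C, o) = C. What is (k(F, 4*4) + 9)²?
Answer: 83521/1024 ≈ 81.563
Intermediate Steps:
k(a, A) = 1/(2*A) (k(a, A) = 1/(A + A) = 1/(2*A))
(k(F, 4*4) + 9)² = (1/(2*((4*4))) + 9)² = ((½)/16 + 9)² = ((½)*(1/16) + 9)² = (1/32 + 9)² = (289/32)² = 83521/1024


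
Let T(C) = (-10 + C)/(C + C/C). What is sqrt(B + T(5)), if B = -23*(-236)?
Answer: sqrt(195378)/6 ≈ 73.669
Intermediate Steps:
B = 5428
T(C) = (-10 + C)/(1 + C) (T(C) = (-10 + C)/(C + 1) = (-10 + C)/(1 + C))
sqrt(B + T(5)) = sqrt(5428 + (-10 + 5)/(1 + 5)) = sqrt(5428 - 5/6) = sqrt(32563/6) = sqrt(195378)/6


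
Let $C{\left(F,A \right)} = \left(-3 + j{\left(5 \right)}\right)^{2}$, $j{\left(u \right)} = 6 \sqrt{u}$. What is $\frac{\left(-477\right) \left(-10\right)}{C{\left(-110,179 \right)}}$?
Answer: $\frac{530}{\left(1 - 2 \sqrt{5}\right)^{2}} \approx 43.963$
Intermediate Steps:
$C{\left(F,A \right)} = \left(-3 + 6 \sqrt{5}\right)^{2}$
$\frac{\left(-477\right) \left(-10\right)}{C{\left(-110,179 \right)}} = \frac{\left(-477\right) \left(-10\right)}{189 - 36 \sqrt{5}} = \frac{4770}{189 - 36 \sqrt{5}}$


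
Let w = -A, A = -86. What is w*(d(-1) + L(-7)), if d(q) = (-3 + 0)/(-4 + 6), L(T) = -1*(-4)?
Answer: 215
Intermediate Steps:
L(T) = 4
w = 86 (w = -1*(-86) = 86)
d(q) = -3/2
w*(d(-1) + L(-7)) = 86*(-3/2 + 4) = 86*(5/2) = 215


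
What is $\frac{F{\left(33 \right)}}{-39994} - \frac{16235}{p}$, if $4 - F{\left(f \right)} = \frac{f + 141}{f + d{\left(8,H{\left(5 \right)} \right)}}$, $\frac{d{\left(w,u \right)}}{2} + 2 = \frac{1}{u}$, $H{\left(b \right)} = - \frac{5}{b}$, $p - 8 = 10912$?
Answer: $- \frac{194782769}{131020344} \approx -1.4867$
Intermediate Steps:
$p = 10920$ ($p = 8 + 10912 = 10920$)
$d{\left(w,u \right)} = -4 + \frac{2}{u}$
$F{\left(f \right)} = 4 - \frac{141 + f}{-6 + f}$ ($F{\left(f \right)} = 4 - \frac{f + 141}{f - \left(4 - \frac{2}{\left(-5\right) \frac{1}{5}}\right)} = 4 - \frac{141 + f}{f - \left(4 - \frac{2}{\left(-5\right) \frac{1}{5}}\right)} = 4 - \frac{141 + f}{f - \left(4 - \frac{2}{-1}\right)} = 4 - \frac{141 + f}{f + \left(-4 + 2 \left(-1\right)\right)} = 4 - \frac{141 + f}{f - 6} = 4 - \frac{141 + f}{-6 + f}$)
$\frac{F{\left(33 \right)}}{-39994} - \frac{16235}{p} = \frac{3 \frac{1}{-6 + 33} \left(-55 + 33\right)}{-39994} - \frac{16235}{10920} = 3 \cdot \frac{1}{27} \left(-22\right) \left(- \frac{1}{39994}\right) - \frac{3247}{2184} = \left(- \frac{22}{9}\right) \left(- \frac{1}{39994}\right) - \frac{3247}{2184} = \frac{11}{179973} - \frac{3247}{2184} = - \frac{194782769}{131020344}$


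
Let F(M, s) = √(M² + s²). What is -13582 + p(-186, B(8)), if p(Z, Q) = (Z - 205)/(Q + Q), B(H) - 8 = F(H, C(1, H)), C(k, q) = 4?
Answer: -53937/4 - 391*√5/8 ≈ -13594.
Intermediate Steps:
B(H) = 8 + √(16 + H²) (B(H) = 8 + √(H² + 4²) = 8 + √(H² + 16) = 8 + √(16 + H²))
p(Z, Q) = (-205 + Z)/(2*Q) (p(Z, Q) = (-205 + Z)/((2*Q)) = (-205 + Z)*(1/(2*Q)) = (-205 + Z)/(2*Q))
-13582 + p(-186, B(8)) = -13582 + (-205 - 186)/(2*(8 + √(16 + 8²))) = -13582 + (½)*(-391)/(8 + √(16 + 64)) = -13582 + (½)*(-391)/(8 + √80) = -13582 + (½)*(-391)/(8 + 4*√5) = -13582 - 391/(2*(8 + 4*√5))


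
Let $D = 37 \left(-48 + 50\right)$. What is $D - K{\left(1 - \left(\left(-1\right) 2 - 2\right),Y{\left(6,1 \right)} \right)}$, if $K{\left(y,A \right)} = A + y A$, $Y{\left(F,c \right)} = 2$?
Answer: $62$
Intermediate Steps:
$D = 74$ ($D = 37 \cdot 2 = 74$)
$K{\left(y,A \right)} = A + A y$
$D - K{\left(1 - \left(\left(-1\right) 2 - 2\right),Y{\left(6,1 \right)} \right)} = 74 - 2 \left(1 + \left(1 - \left(\left(-1\right) 2 - 2\right)\right)\right) = 74 - 2 \left(1 + \left(1 - \left(-2 - 2\right)\right)\right) = 74 - 2 \left(1 + \left(1 - -4\right)\right) = 74 - 2 \left(1 + \left(1 + 4\right)\right) = 74 - 2 \left(1 + 5\right) = 74 - 2 \cdot 6 = 74 - 12 = 62$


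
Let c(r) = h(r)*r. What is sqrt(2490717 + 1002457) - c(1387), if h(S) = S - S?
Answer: sqrt(3493174) ≈ 1869.0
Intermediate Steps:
h(S) = 0
c(r) = 0 (c(r) = 0*r = 0)
sqrt(2490717 + 1002457) - c(1387) = sqrt(2490717 + 1002457) - 1*0 = sqrt(3493174) + 0 = sqrt(3493174)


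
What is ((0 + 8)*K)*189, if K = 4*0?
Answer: 0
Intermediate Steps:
K = 0
((0 + 8)*K)*189 = ((0 + 8)*0)*189 = (8*0)*189 = 0*189 = 0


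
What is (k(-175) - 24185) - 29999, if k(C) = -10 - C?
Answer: -54019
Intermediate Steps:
(k(-175) - 24185) - 29999 = ((-10 - 1*(-175)) - 24185) - 29999 = ((-10 + 175) - 24185) - 29999 = (165 - 24185) - 29999 = -24020 - 29999 = -54019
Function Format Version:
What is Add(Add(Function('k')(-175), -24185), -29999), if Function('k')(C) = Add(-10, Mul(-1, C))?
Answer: -54019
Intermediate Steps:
Add(Add(Function('k')(-175), -24185), -29999) = Add(Add(Add(-10, Mul(-1, -175)), -24185), -29999) = Add(Add(Add(-10, 175), -24185), -29999) = Add(Add(165, -24185), -29999) = Add(-24020, -29999) = -54019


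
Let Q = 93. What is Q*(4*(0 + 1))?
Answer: 372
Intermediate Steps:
Q*(4*(0 + 1)) = 93*(4*(0 + 1)) = 93*(4*1) = 93*4 = 372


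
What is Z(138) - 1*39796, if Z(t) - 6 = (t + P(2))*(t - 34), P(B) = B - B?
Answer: -25438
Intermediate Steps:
P(B) = 0
Z(t) = 6 + t*(-34 + t) (Z(t) = 6 + (t + 0)*(t - 34) = 6 + t*(-34 + t))
Z(138) - 1*39796 = (6 + 138² - 34*138) - 1*39796 = (6 + 19044 - 4692) - 39796 = 14358 - 39796 = -25438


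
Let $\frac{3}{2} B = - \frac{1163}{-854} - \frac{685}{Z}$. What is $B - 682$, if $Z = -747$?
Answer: $- \frac{651156823}{956907} \approx -680.48$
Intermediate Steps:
$B = \frac{1453751}{956907}$ ($B = \frac{2 \left(- \frac{1163}{-854} - \frac{685}{-747}\right)}{3} = \frac{2 \left(\left(-1163\right) \left(- \frac{1}{854}\right) - - \frac{685}{747}\right)}{3} = \frac{2 \left(\frac{1163}{854} + \frac{685}{747}\right)}{3} = \frac{2}{3} \cdot \frac{1453751}{637938} = \frac{1453751}{956907} \approx 1.5192$)
$B - 682 = \frac{1453751}{956907} - 682 = - \frac{651156823}{956907}$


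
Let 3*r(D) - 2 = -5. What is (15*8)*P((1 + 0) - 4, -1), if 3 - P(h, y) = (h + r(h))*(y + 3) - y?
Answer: 1200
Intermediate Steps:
r(D) = -1 (r(D) = 2/3 + (1/3)*(-5) = 2/3 - 5/3 = -1)
P(h, y) = 3 + y - (-1 + h)*(3 + y) (P(h, y) = 3 - ((h - 1)*(y + 3) - y) = 3 - ((-1 + h)*(3 + y) - y) = 3 - (-y + (-1 + h)*(3 + y)) = 3 + (y - (-1 + h)*(3 + y)) = 3 + y - (-1 + h)*(3 + y))
(15*8)*P((1 + 0) - 4, -1) = (15*8)*(6 - 3*((1 + 0) - 4) + 2*(-1) - 1*((1 + 0) - 4)*(-1)) = 120*(6 - 3*(1 - 4) - 2 - 1*(1 - 4)*(-1)) = 120*(6 - 3*(-3) - 2 - 1*(-3)*(-1)) = 120*(6 + 9 - 2 - 3) = 120*10 = 1200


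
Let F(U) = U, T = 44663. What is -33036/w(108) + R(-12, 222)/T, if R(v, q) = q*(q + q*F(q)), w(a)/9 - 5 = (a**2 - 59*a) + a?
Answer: 177716404424/724210545 ≈ 245.39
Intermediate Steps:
w(a) = 45 - 522*a + 9*a**2 (w(a) = 45 + 9*((a**2 - 59*a) + a) = 45 + 9*(a**2 - 58*a) = 45 + (-522*a + 9*a**2) = 45 - 522*a + 9*a**2)
R(v, q) = q*(q + q**2) (R(v, q) = q*(q + q*q) = q*(q + q**2))
-33036/w(108) + R(-12, 222)/T = -33036/(45 - 522*108 + 9*108**2) + (222**2*(1 + 222))/44663 = -33036/(45 - 56376 + 9*11664) + (49284*223)*(1/44663) = -33036/(45 - 56376 + 104976) + 10990332*(1/44663) = -33036/48645 + 10990332/44663 = -33036*1/48645 + 10990332/44663 = -11012/16215 + 10990332/44663 = 177716404424/724210545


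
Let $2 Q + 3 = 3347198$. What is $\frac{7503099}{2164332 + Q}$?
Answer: $\frac{15006198}{7675859} \approx 1.955$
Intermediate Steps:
$Q = \frac{3347195}{2}$ ($Q = - \frac{3}{2} + \frac{1}{2} \cdot 3347198 = - \frac{3}{2} + 1673599 = \frac{3347195}{2} \approx 1.6736 \cdot 10^{6}$)
$\frac{7503099}{2164332 + Q} = \frac{7503099}{2164332 + \frac{3347195}{2}} = \frac{7503099}{\frac{7675859}{2}} = 7503099 \cdot \frac{2}{7675859} = \frac{15006198}{7675859}$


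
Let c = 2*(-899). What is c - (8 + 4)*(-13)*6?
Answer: -862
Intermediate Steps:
c = -1798
c - (8 + 4)*(-13)*6 = -1798 - (8 + 4)*(-13)*6 = -1798 - 12*(-13)*6 = -1798 - (-156)*6 = -1798 - 1*(-936) = -1798 + 936 = -862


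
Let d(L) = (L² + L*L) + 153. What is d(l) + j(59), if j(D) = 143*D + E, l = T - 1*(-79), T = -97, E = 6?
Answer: 9244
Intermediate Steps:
l = -18 (l = -97 - 1*(-79) = -97 + 79 = -18)
d(L) = 153 + 2*L² (d(L) = (L² + L²) + 153 = 2*L² + 153 = 153 + 2*L²)
j(D) = 6 + 143*D (j(D) = 143*D + 6 = 6 + 143*D)
d(l) + j(59) = (153 + 2*(-18)²) + (6 + 143*59) = (153 + 2*324) + (6 + 8437) = (153 + 648) + 8443 = 801 + 8443 = 9244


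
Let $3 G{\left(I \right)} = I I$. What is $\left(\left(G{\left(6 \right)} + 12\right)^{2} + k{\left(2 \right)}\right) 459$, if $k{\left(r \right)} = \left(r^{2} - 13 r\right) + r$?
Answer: $255204$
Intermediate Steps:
$G{\left(I \right)} = \frac{I^{2}}{3}$ ($G{\left(I \right)} = \frac{I I}{3} = \frac{I^{2}}{3}$)
$k{\left(r \right)} = r^{2} - 12 r$
$\left(\left(G{\left(6 \right)} + 12\right)^{2} + k{\left(2 \right)}\right) 459 = \left(\left(\frac{6^{2}}{3} + 12\right)^{2} + 2 \left(-12 + 2\right)\right) 459 = \left(\left(\frac{1}{3} \cdot 36 + 12\right)^{2} + 2 \left(-10\right)\right) 459 = \left(\left(12 + 12\right)^{2} - 20\right) 459 = \left(24^{2} - 20\right) 459 = \left(576 - 20\right) 459 = 556 \cdot 459 = 255204$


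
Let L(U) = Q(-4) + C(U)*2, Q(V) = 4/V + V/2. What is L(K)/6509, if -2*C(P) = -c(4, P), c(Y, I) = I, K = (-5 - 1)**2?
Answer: 33/6509 ≈ 0.0050699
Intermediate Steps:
K = 36 (K = (-6)**2 = 36)
Q(V) = V/2 + 4/V (Q(V) = 4/V + V*(1/2) = 4/V + V/2 = V/2 + 4/V)
C(P) = P/2 (C(P) = -(-1)*P/2 = P/2)
L(U) = -3 + U (L(U) = ((1/2)*(-4) + 4/(-4)) + (U/2)*2 = (-2 + 4*(-1/4)) + U = (-2 - 1) + U = -3 + U)
L(K)/6509 = (-3 + 36)/6509 = 33*(1/6509) = 33/6509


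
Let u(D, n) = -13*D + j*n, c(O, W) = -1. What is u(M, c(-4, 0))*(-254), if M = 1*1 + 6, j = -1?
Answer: 22860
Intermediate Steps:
M = 7 (M = 1 + 6 = 7)
u(D, n) = -n - 13*D (u(D, n) = -13*D - n = -n - 13*D)
u(M, c(-4, 0))*(-254) = (-1*(-1) - 13*7)*(-254) = (1 - 91)*(-254) = -90*(-254) = 22860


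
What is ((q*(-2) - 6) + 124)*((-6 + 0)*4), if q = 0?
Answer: -2832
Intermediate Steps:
((q*(-2) - 6) + 124)*((-6 + 0)*4) = ((0*(-2) - 6) + 124)*((-6 + 0)*4) = ((0 - 6) + 124)*(-6*4) = (-6 + 124)*(-24) = 118*(-24) = -2832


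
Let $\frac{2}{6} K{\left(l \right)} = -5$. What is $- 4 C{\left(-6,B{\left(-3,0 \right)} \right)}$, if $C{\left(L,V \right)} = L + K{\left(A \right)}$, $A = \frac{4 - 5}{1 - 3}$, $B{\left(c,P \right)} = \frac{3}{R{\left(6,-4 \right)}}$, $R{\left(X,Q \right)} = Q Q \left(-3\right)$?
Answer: $84$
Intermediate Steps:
$R{\left(X,Q \right)} = - 3 Q^{2}$ ($R{\left(X,Q \right)} = Q^{2} \left(-3\right) = - 3 Q^{2}$)
$B{\left(c,P \right)} = - \frac{1}{16}$ ($B{\left(c,P \right)} = \frac{3}{\left(-3\right) \left(-4\right)^{2}} = \frac{3}{\left(-3\right) 16} = \frac{3}{-48} = 3 \left(- \frac{1}{48}\right) = - \frac{1}{16}$)
$A = \frac{1}{2}$ ($A = - \frac{1}{-2} = \left(-1\right) \left(- \frac{1}{2}\right) = \frac{1}{2} \approx 0.5$)
$K{\left(l \right)} = -15$ ($K{\left(l \right)} = 3 \left(-5\right) = -15$)
$C{\left(L,V \right)} = -15 + L$ ($C{\left(L,V \right)} = L - 15 = -15 + L$)
$- 4 C{\left(-6,B{\left(-3,0 \right)} \right)} = - 4 \left(-15 - 6\right) = \left(-4\right) \left(-21\right) = 84$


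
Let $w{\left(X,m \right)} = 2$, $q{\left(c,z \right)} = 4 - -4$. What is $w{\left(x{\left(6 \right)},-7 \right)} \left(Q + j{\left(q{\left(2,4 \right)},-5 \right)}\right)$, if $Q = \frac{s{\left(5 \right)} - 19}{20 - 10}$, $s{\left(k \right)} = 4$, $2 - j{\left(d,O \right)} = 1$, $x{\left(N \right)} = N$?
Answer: $-1$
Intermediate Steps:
$q{\left(c,z \right)} = 8$ ($q{\left(c,z \right)} = 4 + 4 = 8$)
$j{\left(d,O \right)} = 1$ ($j{\left(d,O \right)} = 2 - 1 = 1$)
$Q = - \frac{3}{2}$ ($Q = \frac{4 - 19}{20 - 10} = - \frac{15}{10} = \left(-15\right) \frac{1}{10} = - \frac{3}{2} \approx -1.5$)
$w{\left(x{\left(6 \right)},-7 \right)} \left(Q + j{\left(q{\left(2,4 \right)},-5 \right)}\right) = 2 \left(- \frac{3}{2} + 1\right) = 2 \left(- \frac{1}{2}\right) = -1$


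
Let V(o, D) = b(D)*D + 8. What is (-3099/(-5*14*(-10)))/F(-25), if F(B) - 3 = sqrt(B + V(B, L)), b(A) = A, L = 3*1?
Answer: -9297/11900 + 3099*I*sqrt(2)/5950 ≈ -0.78126 + 0.73658*I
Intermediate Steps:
L = 3
V(o, D) = 8 + D**2 (V(o, D) = D*D + 8 = D**2 + 8 = 8 + D**2)
F(B) = 3 + sqrt(17 + B) (F(B) = 3 + sqrt(B + (8 + 3**2)) = 3 + sqrt(B + (8 + 9)) = 3 + sqrt(B + 17) = 3 + sqrt(17 + B))
(-3099/(-5*14*(-10)))/F(-25) = (-3099/(-5*14*(-10)))/(3 + sqrt(17 - 25)) = (-3099/((-70*(-10))))/(3 + sqrt(-8)) = (-3099/700)/(3 + 2*I*sqrt(2)) = (-3099*1/700)/(3 + 2*I*sqrt(2)) = -3099/(700*(3 + 2*I*sqrt(2)))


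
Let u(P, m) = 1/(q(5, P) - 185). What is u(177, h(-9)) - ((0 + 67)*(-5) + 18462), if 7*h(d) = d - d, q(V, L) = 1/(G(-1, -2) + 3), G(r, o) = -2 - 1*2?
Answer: -3371623/186 ≈ -18127.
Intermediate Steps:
G(r, o) = -4 (G(r, o) = -2 - 2 = -4)
q(V, L) = -1 (q(V, L) = 1/(-4 + 3) = 1/(-1) = -1)
h(d) = 0 (h(d) = (d - d)/7 = (⅐)*0 = 0)
u(P, m) = -1/186 (u(P, m) = 1/(-1 - 185) = 1/(-186) = -1/186)
u(177, h(-9)) - ((0 + 67)*(-5) + 18462) = -1/186 - ((0 + 67)*(-5) + 18462) = -1/186 - (67*(-5) + 18462) = -1/186 - (-335 + 18462) = -1/186 - 1*18127 = -1/186 - 18127 = -3371623/186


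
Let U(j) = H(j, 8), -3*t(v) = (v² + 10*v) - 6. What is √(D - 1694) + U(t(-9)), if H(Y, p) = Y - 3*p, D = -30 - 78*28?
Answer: -19 + 2*I*√977 ≈ -19.0 + 62.514*I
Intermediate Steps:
D = -2214 (D = -30 - 2184 = -2214)
t(v) = 2 - 10*v/3 - v²/3 (t(v) = -((v² + 10*v) - 6)/3 = -(-6 + v² + 10*v)/3 = 2 - 10*v/3 - v²/3)
U(j) = -24 + j (U(j) = j - 3*8 = j - 24 = -24 + j)
√(D - 1694) + U(t(-9)) = √(-2214 - 1694) + (-24 + (2 - 10/3*(-9) - ⅓*(-9)²)) = √(-3908) + (-24 + (2 + 30 - ⅓*81)) = 2*I*√977 + (-24 + (2 + 30 - 27)) = 2*I*√977 + (-24 + 5) = 2*I*√977 - 19 = -19 + 2*I*√977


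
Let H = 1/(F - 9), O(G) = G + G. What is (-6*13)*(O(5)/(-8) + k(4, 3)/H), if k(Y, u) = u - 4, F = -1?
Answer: -1365/2 ≈ -682.50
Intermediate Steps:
k(Y, u) = -4 + u
O(G) = 2*G
H = -⅒ (H = 1/(-1 - 9) = 1/(-10) = -⅒ ≈ -0.10000)
(-6*13)*(O(5)/(-8) + k(4, 3)/H) = (-6*13)*((2*5)/(-8) + (-4 + 3)/(-⅒)) = -78*(10*(-⅛) - 1*(-10)) = -78*(-5/4 + 10) = -78*35/4 = -1365/2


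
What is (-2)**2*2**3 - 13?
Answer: 19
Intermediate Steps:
(-2)**2*2**3 - 13 = 4*8 - 13 = 32 - 13 = 19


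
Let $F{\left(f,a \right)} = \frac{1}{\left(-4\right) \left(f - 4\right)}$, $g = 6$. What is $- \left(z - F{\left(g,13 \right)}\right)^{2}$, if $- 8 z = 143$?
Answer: $- \frac{5041}{16} \approx -315.06$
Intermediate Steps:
$z = - \frac{143}{8}$ ($z = \left(- \frac{1}{8}\right) 143 = - \frac{143}{8} \approx -17.875$)
$F{\left(f,a \right)} = \frac{1}{16 - 4 f}$ ($F{\left(f,a \right)} = \frac{1}{\left(-4\right) \left(-4 + f\right)} = \frac{1}{16 - 4 f}$)
$- \left(z - F{\left(g,13 \right)}\right)^{2} = - \left(- \frac{143}{8} - - \frac{1}{-16 + 4 \cdot 6}\right)^{2} = - \left(- \frac{143}{8} - - \frac{1}{-16 + 24}\right)^{2} = - \left(- \frac{143}{8} - - \frac{1}{8}\right)^{2} = - \left(- \frac{143}{8} + \frac{1}{8}\right)^{2} = - \left(- \frac{71}{4}\right)^{2} = \left(-1\right) \frac{5041}{16} = - \frac{5041}{16}$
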